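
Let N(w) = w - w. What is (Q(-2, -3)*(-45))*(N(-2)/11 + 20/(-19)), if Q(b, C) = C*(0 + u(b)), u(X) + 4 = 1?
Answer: 8100/19 ≈ 426.32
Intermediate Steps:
u(X) = -3 (u(X) = -4 + 1 = -3)
Q(b, C) = -3*C (Q(b, C) = C*(0 - 3) = C*(-3) = -3*C)
N(w) = 0
(Q(-2, -3)*(-45))*(N(-2)/11 + 20/(-19)) = (-3*(-3)*(-45))*(0/11 + 20/(-19)) = (9*(-45))*(0*(1/11) + 20*(-1/19)) = -405*(0 - 20/19) = -405*(-20/19) = 8100/19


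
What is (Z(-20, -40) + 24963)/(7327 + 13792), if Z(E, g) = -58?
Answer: 24905/21119 ≈ 1.1793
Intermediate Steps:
(Z(-20, -40) + 24963)/(7327 + 13792) = (-58 + 24963)/(7327 + 13792) = 24905/21119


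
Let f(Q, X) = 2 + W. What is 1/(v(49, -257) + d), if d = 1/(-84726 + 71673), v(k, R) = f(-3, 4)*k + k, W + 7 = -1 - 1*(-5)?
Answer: -13053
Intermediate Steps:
W = -3 (W = -7 + (-1 - 1*(-5)) = -7 + (-1 + 5) = -7 + 4 = -3)
f(Q, X) = -1 (f(Q, X) = 2 - 3 = -1)
v(k, R) = 0 (v(k, R) = -k + k = 0)
d = -1/13053 (d = 1/(-13053) = -1/13053 ≈ -7.6611e-5)
1/(v(49, -257) + d) = 1/(0 - 1/13053) = 1/(-1/13053) = -13053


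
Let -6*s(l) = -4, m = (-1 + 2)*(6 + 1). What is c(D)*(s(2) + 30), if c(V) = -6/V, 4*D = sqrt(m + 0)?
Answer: -736*sqrt(7)/7 ≈ -278.18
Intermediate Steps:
m = 7 (m = 1*7 = 7)
s(l) = 2/3 (s(l) = -1/6*(-4) = 2/3)
D = sqrt(7)/4 (D = sqrt(7 + 0)/4 = sqrt(7)/4 ≈ 0.66144)
c(D)*(s(2) + 30) = (-6*4*sqrt(7)/7)*(2/3 + 30) = -24*sqrt(7)/7*(92/3) = -736*sqrt(7)/7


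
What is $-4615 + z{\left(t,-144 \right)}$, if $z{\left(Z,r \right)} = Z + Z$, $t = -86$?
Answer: $-4787$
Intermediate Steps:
$z{\left(Z,r \right)} = 2 Z$
$-4615 + z{\left(t,-144 \right)} = -4615 + 2 \left(-86\right) = -4615 - 172 = -4787$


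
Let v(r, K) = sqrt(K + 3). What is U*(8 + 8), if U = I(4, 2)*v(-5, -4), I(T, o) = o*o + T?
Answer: 128*I ≈ 128.0*I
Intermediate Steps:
I(T, o) = T + o**2 (I(T, o) = o**2 + T = T + o**2)
v(r, K) = sqrt(3 + K)
U = 8*I (U = (4 + 2**2)*sqrt(3 - 4) = (4 + 4)*sqrt(-1) = 8*I ≈ 8.0*I)
U*(8 + 8) = (8*I)*(8 + 8) = (8*I)*16 = 128*I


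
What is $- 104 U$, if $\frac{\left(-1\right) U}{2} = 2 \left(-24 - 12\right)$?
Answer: $-14976$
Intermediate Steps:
$U = 144$ ($U = - 2 \cdot 2 \left(-24 - 12\right) = - 2 \cdot 2 \left(-36\right) = \left(-2\right) \left(-72\right) = 144$)
$- 104 U = \left(-104\right) 144 = -14976$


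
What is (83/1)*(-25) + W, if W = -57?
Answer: -2132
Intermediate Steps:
(83/1)*(-25) + W = (83/1)*(-25) - 57 = (83*1)*(-25) - 57 = 83*(-25) - 57 = -2075 - 57 = -2132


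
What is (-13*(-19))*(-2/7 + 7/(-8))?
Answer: -16055/56 ≈ -286.70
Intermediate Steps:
(-13*(-19))*(-2/7 + 7/(-8)) = 247*(-2*⅐ + 7*(-⅛)) = 247*(-2/7 - 7/8) = 247*(-65/56) = -16055/56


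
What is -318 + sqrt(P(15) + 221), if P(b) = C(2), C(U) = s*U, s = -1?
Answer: -318 + sqrt(219) ≈ -303.20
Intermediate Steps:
C(U) = -U
P(b) = -2 (P(b) = -1*2 = -2)
-318 + sqrt(P(15) + 221) = -318 + sqrt(-2 + 221) = -318 + sqrt(219)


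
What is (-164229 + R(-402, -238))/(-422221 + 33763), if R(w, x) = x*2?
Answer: 164705/388458 ≈ 0.42400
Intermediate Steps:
R(w, x) = 2*x
(-164229 + R(-402, -238))/(-422221 + 33763) = (-164229 + 2*(-238))/(-422221 + 33763) = (-164229 - 476)/(-388458) = -164705*(-1/388458) = 164705/388458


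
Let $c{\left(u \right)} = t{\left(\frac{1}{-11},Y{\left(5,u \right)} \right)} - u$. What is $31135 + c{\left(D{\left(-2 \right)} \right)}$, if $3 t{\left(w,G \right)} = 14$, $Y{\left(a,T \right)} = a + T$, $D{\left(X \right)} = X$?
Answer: $\frac{93425}{3} \approx 31142.0$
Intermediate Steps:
$Y{\left(a,T \right)} = T + a$
$t{\left(w,G \right)} = \frac{14}{3}$ ($t{\left(w,G \right)} = \frac{1}{3} \cdot 14 = \frac{14}{3}$)
$c{\left(u \right)} = \frac{14}{3} - u$
$31135 + c{\left(D{\left(-2 \right)} \right)} = 31135 + \left(\frac{14}{3} - -2\right) = 31135 + \left(\frac{14}{3} + 2\right) = 31135 + \frac{20}{3} = \frac{93425}{3}$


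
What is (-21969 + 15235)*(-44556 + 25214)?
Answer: 130249028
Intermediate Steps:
(-21969 + 15235)*(-44556 + 25214) = -6734*(-19342) = 130249028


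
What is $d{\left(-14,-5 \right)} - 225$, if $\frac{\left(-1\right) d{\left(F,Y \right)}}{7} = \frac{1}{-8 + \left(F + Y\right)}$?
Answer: $- \frac{6068}{27} \approx -224.74$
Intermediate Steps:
$d{\left(F,Y \right)} = - \frac{7}{-8 + F + Y}$ ($d{\left(F,Y \right)} = - \frac{7}{-8 + \left(F + Y\right)} = - \frac{7}{-8 + F + Y}$)
$d{\left(-14,-5 \right)} - 225 = - \frac{7}{-8 - 14 - 5} - 225 = - \frac{7}{-27} - 225 = \left(-7\right) \left(- \frac{1}{27}\right) - 225 = \frac{7}{27} - 225 = - \frac{6068}{27}$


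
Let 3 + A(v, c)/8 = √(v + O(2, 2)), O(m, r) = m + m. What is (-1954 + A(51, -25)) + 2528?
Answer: 550 + 8*√55 ≈ 609.33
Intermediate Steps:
O(m, r) = 2*m
A(v, c) = -24 + 8*√(4 + v) (A(v, c) = -24 + 8*√(v + 2*2) = -24 + 8*√(v + 4) = -24 + 8*√(4 + v))
(-1954 + A(51, -25)) + 2528 = (-1954 + (-24 + 8*√(4 + 51))) + 2528 = (-1954 + (-24 + 8*√55)) + 2528 = (-1978 + 8*√55) + 2528 = 550 + 8*√55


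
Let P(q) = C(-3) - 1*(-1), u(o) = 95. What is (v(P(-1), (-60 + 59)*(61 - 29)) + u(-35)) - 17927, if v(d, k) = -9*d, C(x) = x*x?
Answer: -17922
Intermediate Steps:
C(x) = x**2
P(q) = 10 (P(q) = (-3)**2 - 1*(-1) = 9 + 1 = 10)
(v(P(-1), (-60 + 59)*(61 - 29)) + u(-35)) - 17927 = (-9*10 + 95) - 17927 = (-90 + 95) - 17927 = 5 - 17927 = -17922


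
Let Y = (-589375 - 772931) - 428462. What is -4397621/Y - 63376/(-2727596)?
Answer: 3027106290471/1221122908432 ≈ 2.4790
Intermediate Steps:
Y = -1790768 (Y = -1362306 - 428462 = -1790768)
-4397621/Y - 63376/(-2727596) = -4397621/(-1790768) - 63376/(-2727596) = -4397621*(-1/1790768) - 63376*(-1/2727596) = 4397621/1790768 + 15844/681899 = 3027106290471/1221122908432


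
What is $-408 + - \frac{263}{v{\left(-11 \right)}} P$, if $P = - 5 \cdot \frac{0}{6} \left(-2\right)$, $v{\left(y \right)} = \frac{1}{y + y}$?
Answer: $-408$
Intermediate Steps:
$v{\left(y \right)} = \frac{1}{2 y}$
$P = 0$ ($P = - 5 \cdot 0 \cdot \frac{1}{6} \left(-2\right) = \left(-5\right) 0 \left(-2\right) = 0 \left(-2\right) = 0$)
$-408 + - \frac{263}{v{\left(-11 \right)}} P = -408 + - \frac{263}{\frac{1}{2} \frac{1}{-11}} \cdot 0 = -408 + - \frac{263}{\frac{1}{2} \left(- \frac{1}{11}\right)} 0 = -408 + - \frac{263}{- \frac{1}{22}} \cdot 0 = -408 + \left(-263\right) \left(-22\right) 0 = -408 + 5786 \cdot 0 = -408 + 0 = -408$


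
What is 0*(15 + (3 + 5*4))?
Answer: 0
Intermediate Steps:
0*(15 + (3 + 5*4)) = 0*(15 + (3 + 20)) = 0*(15 + 23) = 0*38 = 0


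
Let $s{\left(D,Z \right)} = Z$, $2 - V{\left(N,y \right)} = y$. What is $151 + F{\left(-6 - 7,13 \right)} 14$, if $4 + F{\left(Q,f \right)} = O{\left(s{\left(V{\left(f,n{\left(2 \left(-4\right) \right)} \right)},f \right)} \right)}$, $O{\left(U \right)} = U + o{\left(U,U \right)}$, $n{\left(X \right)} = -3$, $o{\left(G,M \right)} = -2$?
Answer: $249$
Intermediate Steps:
$V{\left(N,y \right)} = 2 - y$
$O{\left(U \right)} = -2 + U$ ($O{\left(U \right)} = U - 2 = -2 + U$)
$F{\left(Q,f \right)} = -6 + f$ ($F{\left(Q,f \right)} = -4 + \left(-2 + f\right) = -6 + f$)
$151 + F{\left(-6 - 7,13 \right)} 14 = 151 + \left(-6 + 13\right) 14 = 151 + 7 \cdot 14 = 151 + 98 = 249$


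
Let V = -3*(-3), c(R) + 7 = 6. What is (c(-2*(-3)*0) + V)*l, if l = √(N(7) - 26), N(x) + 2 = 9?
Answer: 8*I*√19 ≈ 34.871*I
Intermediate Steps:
N(x) = 7 (N(x) = -2 + 9 = 7)
c(R) = -1 (c(R) = -7 + 6 = -1)
V = 9
l = I*√19 (l = √(7 - 26) = √(-19) = I*√19 ≈ 4.3589*I)
(c(-2*(-3)*0) + V)*l = (-1 + 9)*(I*√19) = 8*(I*√19) = 8*I*√19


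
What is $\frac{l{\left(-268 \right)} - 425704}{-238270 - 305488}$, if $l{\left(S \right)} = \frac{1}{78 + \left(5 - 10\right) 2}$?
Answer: $\frac{28947871}{36975544} \approx 0.78289$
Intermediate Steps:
$l{\left(S \right)} = \frac{1}{68}$ ($l{\left(S \right)} = \frac{1}{78 - 10} = \frac{1}{68}$)
$\frac{l{\left(-268 \right)} - 425704}{-238270 - 305488} = \frac{\frac{1}{68} - 425704}{-238270 - 305488} = - \frac{28947871}{68 \left(-543758\right)} = \left(- \frac{28947871}{68}\right) \left(- \frac{1}{543758}\right) = \frac{28947871}{36975544}$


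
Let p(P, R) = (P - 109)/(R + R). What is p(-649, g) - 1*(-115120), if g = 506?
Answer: 58250341/506 ≈ 1.1512e+5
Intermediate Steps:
p(P, R) = (-109 + P)/(2*R) (p(P, R) = (-109 + P)/((2*R)) = (-109 + P)*(1/(2*R)) = (-109 + P)/(2*R))
p(-649, g) - 1*(-115120) = (½)*(-109 - 649)/506 - 1*(-115120) = (½)*(1/506)*(-758) + 115120 = -379/506 + 115120 = 58250341/506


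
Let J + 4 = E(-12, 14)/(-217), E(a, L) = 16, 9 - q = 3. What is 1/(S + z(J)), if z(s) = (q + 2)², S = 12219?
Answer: 1/12283 ≈ 8.1413e-5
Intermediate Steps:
q = 6 (q = 9 - 1*3 = 9 - 3 = 6)
J = -884/217 (J = -4 + 16/(-217) = -4 + 16*(-1/217) = -4 - 16/217 = -884/217 ≈ -4.0737)
z(s) = 64 (z(s) = (6 + 2)² = 8² = 64)
1/(S + z(J)) = 1/(12219 + 64) = 1/12283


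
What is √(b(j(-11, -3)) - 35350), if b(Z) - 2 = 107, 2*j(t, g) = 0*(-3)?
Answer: I*√35241 ≈ 187.73*I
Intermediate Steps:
j(t, g) = 0 (j(t, g) = (0*(-3))/2 = (½)*0 = 0)
b(Z) = 109 (b(Z) = 2 + 107 = 109)
√(b(j(-11, -3)) - 35350) = √(109 - 35350) = √(-35241) = I*√35241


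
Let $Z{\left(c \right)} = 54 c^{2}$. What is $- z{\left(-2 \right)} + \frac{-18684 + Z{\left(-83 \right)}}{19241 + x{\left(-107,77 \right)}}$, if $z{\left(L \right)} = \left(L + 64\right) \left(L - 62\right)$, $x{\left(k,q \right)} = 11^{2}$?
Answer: $\frac{12863623}{3227} \approx 3986.3$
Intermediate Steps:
$x{\left(k,q \right)} = 121$
$z{\left(L \right)} = \left(-62 + L\right) \left(64 + L\right)$ ($z{\left(L \right)} = \left(64 + L\right) \left(-62 + L\right) = \left(-62 + L\right) \left(64 + L\right)$)
$- z{\left(-2 \right)} + \frac{-18684 + Z{\left(-83 \right)}}{19241 + x{\left(-107,77 \right)}} = - (-3968 + \left(-2\right)^{2} + 2 \left(-2\right)) + \frac{-18684 + 54 \left(-83\right)^{2}}{19241 + 121} = - (-3968 + 4 - 4) + \frac{-18684 + 54 \cdot 6889}{19362} = \left(-1\right) \left(-3968\right) + \left(-18684 + 372006\right) \frac{1}{19362} = 3968 + 353322 \cdot \frac{1}{19362} = 3968 + \frac{58887}{3227} = \frac{12863623}{3227}$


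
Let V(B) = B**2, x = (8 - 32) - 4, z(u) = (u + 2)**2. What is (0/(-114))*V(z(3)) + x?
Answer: -28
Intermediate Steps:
z(u) = (2 + u)**2
x = -28 (x = -24 - 4 = -28)
(0/(-114))*V(z(3)) + x = (0/(-114))*((2 + 3)**2)**2 - 28 = (0*(-1/114))*(5**2)**2 - 28 = 0*25**2 - 28 = 0*625 - 28 = 0 - 28 = -28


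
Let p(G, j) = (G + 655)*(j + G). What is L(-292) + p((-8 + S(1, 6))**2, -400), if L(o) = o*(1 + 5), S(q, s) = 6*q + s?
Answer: -259416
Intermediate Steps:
S(q, s) = s + 6*q
L(o) = 6*o (L(o) = o*6 = 6*o)
p(G, j) = (655 + G)*(G + j)
L(-292) + p((-8 + S(1, 6))**2, -400) = 6*(-292) + (((-8 + (6 + 6*1))**2)**2 + 655*(-8 + (6 + 6*1))**2 + 655*(-400) + (-8 + (6 + 6*1))**2*(-400)) = -1752 + (((-8 + (6 + 6))**2)**2 + 655*(-8 + (6 + 6))**2 - 262000 + (-8 + (6 + 6))**2*(-400)) = -1752 + (((-8 + 12)**2)**2 + 655*(-8 + 12)**2 - 262000 + (-8 + 12)**2*(-400)) = -1752 + ((4**2)**2 + 655*4**2 - 262000 + 4**2*(-400)) = -1752 + (16**2 + 655*16 - 262000 + 16*(-400)) = -1752 + (256 + 10480 - 262000 - 6400) = -1752 - 257664 = -259416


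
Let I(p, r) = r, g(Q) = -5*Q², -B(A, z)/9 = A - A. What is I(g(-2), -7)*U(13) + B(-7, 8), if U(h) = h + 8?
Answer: -147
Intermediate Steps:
B(A, z) = 0 (B(A, z) = -9*(A - A) = -9*0 = 0)
U(h) = 8 + h
I(g(-2), -7)*U(13) + B(-7, 8) = -7*(8 + 13) + 0 = -7*21 + 0 = -147 + 0 = -147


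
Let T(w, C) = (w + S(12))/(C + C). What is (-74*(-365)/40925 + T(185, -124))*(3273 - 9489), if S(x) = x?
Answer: 211925973/253735 ≈ 835.23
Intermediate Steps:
T(w, C) = (12 + w)/(2*C) (T(w, C) = (w + 12)/(C + C) = (12 + w)/((2*C)) = (12 + w)*(1/(2*C)) = (12 + w)/(2*C))
(-74*(-365)/40925 + T(185, -124))*(3273 - 9489) = (-74*(-365)/40925 + (½)*(12 + 185)/(-124))*(3273 - 9489) = (27010*(1/40925) + (½)*(-1/124)*197)*(-6216) = (5402/8185 - 197/248)*(-6216) = -272749/2029880*(-6216) = 211925973/253735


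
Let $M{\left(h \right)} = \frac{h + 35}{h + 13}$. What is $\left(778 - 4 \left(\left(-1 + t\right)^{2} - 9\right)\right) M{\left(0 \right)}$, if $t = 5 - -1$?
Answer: $\frac{24990}{13} \approx 1922.3$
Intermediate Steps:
$M{\left(h \right)} = \frac{35 + h}{13 + h}$
$t = 6$ ($t = 5 + 1 = 6$)
$\left(778 - 4 \left(\left(-1 + t\right)^{2} - 9\right)\right) M{\left(0 \right)} = \left(778 - 4 \left(\left(-1 + 6\right)^{2} - 9\right)\right) \frac{35 + 0}{13 + 0} = \left(778 - 4 \left(5^{2} - 9\right)\right) \frac{1}{13} \cdot 35 = \left(778 - 4 \left(25 - 9\right)\right) \frac{1}{13} \cdot 35 = \left(778 - 64\right) \frac{35}{13} = 714 \cdot \frac{35}{13} = \frac{24990}{13}$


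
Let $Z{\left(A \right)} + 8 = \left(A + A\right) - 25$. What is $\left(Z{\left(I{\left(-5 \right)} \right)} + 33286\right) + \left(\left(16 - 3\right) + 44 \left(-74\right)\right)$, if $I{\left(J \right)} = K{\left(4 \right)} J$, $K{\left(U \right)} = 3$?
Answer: $29980$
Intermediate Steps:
$I{\left(J \right)} = 3 J$
$Z{\left(A \right)} = -33 + 2 A$ ($Z{\left(A \right)} = -8 + \left(\left(A + A\right) - 25\right) = -8 + \left(2 A - 25\right) = -8 + \left(-25 + 2 A\right) = -33 + 2 A$)
$\left(Z{\left(I{\left(-5 \right)} \right)} + 33286\right) + \left(\left(16 - 3\right) + 44 \left(-74\right)\right) = \left(\left(-33 + 2 \cdot 3 \left(-5\right)\right) + 33286\right) + \left(\left(16 - 3\right) + 44 \left(-74\right)\right) = \left(\left(-33 + 2 \left(-15\right)\right) + 33286\right) + \left(\left(16 - 3\right) - 3256\right) = \left(\left(-33 - 30\right) + 33286\right) + \left(13 - 3256\right) = \left(-63 + 33286\right) - 3243 = 33223 - 3243 = 29980$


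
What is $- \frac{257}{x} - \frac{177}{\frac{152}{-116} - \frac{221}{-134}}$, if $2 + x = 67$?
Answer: $- \frac{15015633}{28535} \approx -526.22$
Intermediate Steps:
$x = 65$ ($x = -2 + 67 = 65$)
$- \frac{257}{x} - \frac{177}{\frac{152}{-116} - \frac{221}{-134}} = - \frac{257}{65} - \frac{177}{\frac{152}{-116} - \frac{221}{-134}} = \left(-257\right) \frac{1}{65} - \frac{177}{152 \left(- \frac{1}{116}\right) - - \frac{221}{134}} = - \frac{257}{65} - \frac{177}{- \frac{38}{29} + \frac{221}{134}} = - \frac{257}{65} - \frac{177}{\frac{1317}{3886}} = - \frac{257}{65} - \frac{229274}{439} = - \frac{15015633}{28535}$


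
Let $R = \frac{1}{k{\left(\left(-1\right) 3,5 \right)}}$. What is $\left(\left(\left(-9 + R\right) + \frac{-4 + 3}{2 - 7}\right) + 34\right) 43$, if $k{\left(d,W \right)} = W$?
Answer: $\frac{5461}{5} \approx 1092.2$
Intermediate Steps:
$R = \frac{1}{5} \approx 0.2$
$\left(\left(\left(-9 + R\right) + \frac{-4 + 3}{2 - 7}\right) + 34\right) 43 = \left(\left(\left(-9 + \frac{1}{5}\right) + \frac{-4 + 3}{2 - 7}\right) + 34\right) 43 = \left(\left(- \frac{44}{5} - \frac{1}{-5}\right) + 34\right) 43 = \left(\left(- \frac{44}{5} - - \frac{1}{5}\right) + 34\right) 43 = \left(\left(- \frac{44}{5} + \frac{1}{5}\right) + 34\right) 43 = \left(- \frac{43}{5} + 34\right) 43 = \frac{127}{5} \cdot 43 = \frac{5461}{5}$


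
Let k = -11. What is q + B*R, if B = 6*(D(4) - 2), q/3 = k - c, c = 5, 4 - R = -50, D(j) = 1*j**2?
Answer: 4488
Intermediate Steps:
D(j) = j**2
R = 54 (R = 4 - 1*(-50) = 4 + 50 = 54)
q = -48 (q = 3*(-11 - 1*5) = 3*(-11 - 5) = 3*(-16) = -48)
B = 84 (B = 6*(4**2 - 2) = 6*(16 - 2) = 6*14 = 84)
q + B*R = -48 + 84*54 = -48 + 4536 = 4488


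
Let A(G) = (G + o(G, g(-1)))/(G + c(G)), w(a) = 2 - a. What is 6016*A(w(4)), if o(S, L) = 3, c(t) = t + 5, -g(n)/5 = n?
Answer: 6016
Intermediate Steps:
g(n) = -5*n
c(t) = 5 + t
A(G) = (3 + G)/(5 + 2*G) (A(G) = (G + 3)/(G + (5 + G)) = (3 + G)/(5 + 2*G))
6016*A(w(4)) = 6016*((3 + (2 - 1*4))/(5 + 2*(2 - 1*4))) = 6016*((3 + (2 - 4))/(5 + 2*(2 - 4))) = 6016*((3 - 2)/(5 + 2*(-2))) = 6016*(1/(5 - 4)) = 6016*(1/1) = 6016*(1*1) = 6016*1 = 6016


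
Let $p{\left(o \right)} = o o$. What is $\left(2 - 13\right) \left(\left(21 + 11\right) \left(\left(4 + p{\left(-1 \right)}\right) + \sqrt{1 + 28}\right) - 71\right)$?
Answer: $-979 - 352 \sqrt{29} \approx -2874.6$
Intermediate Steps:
$p{\left(o \right)} = o^{2}$
$\left(2 - 13\right) \left(\left(21 + 11\right) \left(\left(4 + p{\left(-1 \right)}\right) + \sqrt{1 + 28}\right) - 71\right) = \left(2 - 13\right) \left(\left(21 + 11\right) \left(\left(4 + \left(-1\right)^{2}\right) + \sqrt{1 + 28}\right) - 71\right) = \left(2 - 13\right) \left(32 \left(\left(4 + 1\right) + \sqrt{29}\right) - 71\right) = - 11 \left(32 \left(5 + \sqrt{29}\right) - 71\right) = - 11 \left(\left(160 + 32 \sqrt{29}\right) - 71\right) = - 11 \left(89 + 32 \sqrt{29}\right) = -979 - 352 \sqrt{29}$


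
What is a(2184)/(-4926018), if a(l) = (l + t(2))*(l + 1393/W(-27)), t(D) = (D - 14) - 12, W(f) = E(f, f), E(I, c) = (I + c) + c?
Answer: -7020440/7389027 ≈ -0.95012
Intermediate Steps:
E(I, c) = I + 2*c
W(f) = 3*f (W(f) = f + 2*f = 3*f)
t(D) = -26 + D (t(D) = (-14 + D) - 12 = -26 + D)
a(l) = (-24 + l)*(-1393/81 + l) (a(l) = (l + (-26 + 2))*(l + 1393/((3*(-27)))) = (l - 24)*(l + 1393/(-81)) = (-24 + l)*(l + 1393*(-1/81)) = (-24 + l)*(l - 1393/81) = (-24 + l)*(-1393/81 + l))
a(2184)/(-4926018) = (11144/27 + 2184² - 3337/81*2184)/(-4926018) = (11144/27 + 4769856 - 2429336/27)*(-1/4926018) = (14040880/3)*(-1/4926018) = -7020440/7389027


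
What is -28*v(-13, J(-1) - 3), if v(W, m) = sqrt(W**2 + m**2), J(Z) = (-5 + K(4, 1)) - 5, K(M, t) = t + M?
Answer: -28*sqrt(233) ≈ -427.40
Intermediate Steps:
K(M, t) = M + t
J(Z) = -5 (J(Z) = (-5 + (4 + 1)) - 5 = (-5 + 5) - 5 = 0 - 5 = -5)
-28*v(-13, J(-1) - 3) = -28*sqrt((-13)**2 + (-5 - 3)**2) = -28*sqrt(169 + (-8)**2) = -28*sqrt(169 + 64) = -28*sqrt(233)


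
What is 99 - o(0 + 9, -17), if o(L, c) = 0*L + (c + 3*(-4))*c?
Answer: -394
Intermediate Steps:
o(L, c) = c*(-12 + c) (o(L, c) = 0 + (c - 12)*c = 0 + (-12 + c)*c = 0 + c*(-12 + c) = c*(-12 + c))
99 - o(0 + 9, -17) = 99 - (-17)*(-12 - 17) = 99 - (-17)*(-29) = 99 - 1*493 = 99 - 493 = -394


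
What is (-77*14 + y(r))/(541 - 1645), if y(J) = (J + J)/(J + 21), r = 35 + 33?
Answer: 47903/49128 ≈ 0.97507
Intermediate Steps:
r = 68
y(J) = 2*J/(21 + J) (y(J) = (2*J)/(21 + J) = 2*J/(21 + J))
(-77*14 + y(r))/(541 - 1645) = (-77*14 + 2*68/(21 + 68))/(541 - 1645) = (-1078 + 2*68/89)/(-1104) = (-1078 + 2*68*(1/89))*(-1/1104) = (-1078 + 136/89)*(-1/1104) = -95806/89*(-1/1104) = 47903/49128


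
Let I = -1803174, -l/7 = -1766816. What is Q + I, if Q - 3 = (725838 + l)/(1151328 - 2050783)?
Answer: -324376853071/179891 ≈ -1.8032e+6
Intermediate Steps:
l = 12367712 (l = -7*(-1766816) = 12367712)
Q = -2079037/179891 (Q = 3 + (725838 + 12367712)/(1151328 - 2050783) = 3 + 13093550/(-899455) = 3 + 13093550*(-1/899455) = 3 - 2618710/179891 = -2079037/179891 ≈ -11.557)
Q + I = -2079037/179891 - 1803174 = -324376853071/179891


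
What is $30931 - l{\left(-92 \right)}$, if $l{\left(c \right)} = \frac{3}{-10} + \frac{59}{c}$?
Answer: $\frac{14228693}{460} \approx 30932.0$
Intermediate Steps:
$l{\left(c \right)} = - \frac{3}{10} + \frac{59}{c}$ ($l{\left(c \right)} = 3 \left(- \frac{1}{10}\right) + \frac{59}{c} = - \frac{3}{10} + \frac{59}{c}$)
$30931 - l{\left(-92 \right)} = 30931 - \left(- \frac{3}{10} + \frac{59}{-92}\right) = 30931 - \left(- \frac{3}{10} + 59 \left(- \frac{1}{92}\right)\right) = 30931 - \left(- \frac{3}{10} - \frac{59}{92}\right) = 30931 - - \frac{433}{460} = 30931 + \frac{433}{460} = \frac{14228693}{460}$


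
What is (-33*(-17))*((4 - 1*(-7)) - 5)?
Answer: 3366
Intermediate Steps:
(-33*(-17))*((4 - 1*(-7)) - 5) = 561*((4 + 7) - 5) = 561*(11 - 5) = 561*6 = 3366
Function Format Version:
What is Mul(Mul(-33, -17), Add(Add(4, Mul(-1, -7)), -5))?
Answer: 3366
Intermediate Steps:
Mul(Mul(-33, -17), Add(Add(4, Mul(-1, -7)), -5)) = Mul(561, Add(Add(4, 7), -5)) = Mul(561, Add(11, -5)) = Mul(561, 6) = 3366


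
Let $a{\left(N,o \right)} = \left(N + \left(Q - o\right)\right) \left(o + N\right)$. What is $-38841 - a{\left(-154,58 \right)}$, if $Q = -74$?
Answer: $-66297$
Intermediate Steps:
$a{\left(N,o \right)} = \left(N + o\right) \left(-74 + N - o\right)$ ($a{\left(N,o \right)} = \left(N - \left(74 + o\right)\right) \left(o + N\right) = \left(-74 + N - o\right) \left(N + o\right) = \left(N + o\right) \left(-74 + N - o\right)$)
$-38841 - a{\left(-154,58 \right)} = -38841 - \left(\left(-154\right)^{2} - 58^{2} - -11396 - 4292\right) = -38841 - \left(23716 - 3364 + 11396 - 4292\right) = -38841 - 27456 = -66297$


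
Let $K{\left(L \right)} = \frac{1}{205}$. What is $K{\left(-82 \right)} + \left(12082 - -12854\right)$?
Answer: $\frac{5111881}{205} \approx 24936.0$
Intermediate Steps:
$K{\left(L \right)} = \frac{1}{205}$
$K{\left(-82 \right)} + \left(12082 - -12854\right) = \frac{1}{205} + \left(12082 - -12854\right) = \frac{1}{205} + \left(12082 + 12854\right) = \frac{1}{205} + 24936 = \frac{5111881}{205}$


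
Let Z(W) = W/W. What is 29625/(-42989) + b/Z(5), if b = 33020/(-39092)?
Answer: -644399320/420131497 ≈ -1.5338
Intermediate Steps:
Z(W) = 1
b = -8255/9773 (b = 33020*(-1/39092) = -8255/9773 ≈ -0.84467)
29625/(-42989) + b/Z(5) = 29625/(-42989) - 8255/9773/1 = 29625*(-1/42989) - 8255/9773*1 = -29625/42989 - 8255/9773 = -644399320/420131497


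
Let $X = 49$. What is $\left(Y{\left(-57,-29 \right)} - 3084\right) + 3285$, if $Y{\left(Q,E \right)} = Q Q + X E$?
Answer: $2029$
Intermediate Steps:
$Y{\left(Q,E \right)} = Q^{2} + 49 E$ ($Y{\left(Q,E \right)} = Q Q + 49 E = Q^{2} + 49 E$)
$\left(Y{\left(-57,-29 \right)} - 3084\right) + 3285 = \left(\left(\left(-57\right)^{2} + 49 \left(-29\right)\right) - 3084\right) + 3285 = \left(\left(3249 - 1421\right) - 3084\right) + 3285 = \left(1828 - 3084\right) + 3285 = -1256 + 3285 = 2029$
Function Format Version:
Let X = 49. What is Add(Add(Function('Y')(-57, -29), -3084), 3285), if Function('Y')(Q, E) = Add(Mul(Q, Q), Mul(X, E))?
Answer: 2029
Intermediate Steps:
Function('Y')(Q, E) = Add(Pow(Q, 2), Mul(49, E)) (Function('Y')(Q, E) = Add(Mul(Q, Q), Mul(49, E)) = Add(Pow(Q, 2), Mul(49, E)))
Add(Add(Function('Y')(-57, -29), -3084), 3285) = Add(Add(Add(Pow(-57, 2), Mul(49, -29)), -3084), 3285) = Add(Add(Add(3249, -1421), -3084), 3285) = Add(Add(1828, -3084), 3285) = Add(-1256, 3285) = 2029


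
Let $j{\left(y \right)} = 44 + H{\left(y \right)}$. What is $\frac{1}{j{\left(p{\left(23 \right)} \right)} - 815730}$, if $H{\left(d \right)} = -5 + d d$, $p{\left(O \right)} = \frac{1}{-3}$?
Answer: $- \frac{9}{7341218} \approx -1.226 \cdot 10^{-6}$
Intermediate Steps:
$p{\left(O \right)} = - \frac{1}{3}$
$H{\left(d \right)} = -5 + d^{2}$
$j{\left(y \right)} = 39 + y^{2}$ ($j{\left(y \right)} = 44 + \left(-5 + y^{2}\right) = 39 + y^{2}$)
$\frac{1}{j{\left(p{\left(23 \right)} \right)} - 815730} = \frac{1}{\left(39 + \left(- \frac{1}{3}\right)^{2}\right) - 815730} = \frac{1}{\left(39 + \frac{1}{9}\right) - 815730} = \frac{1}{\frac{352}{9} - 815730} = \frac{1}{- \frac{7341218}{9}} = - \frac{9}{7341218}$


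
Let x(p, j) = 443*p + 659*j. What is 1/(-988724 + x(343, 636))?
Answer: -1/417651 ≈ -2.3943e-6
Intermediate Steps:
1/(-988724 + x(343, 636)) = 1/(-988724 + (443*343 + 659*636)) = 1/(-988724 + (151949 + 419124)) = 1/(-988724 + 571073) = 1/(-417651) = -1/417651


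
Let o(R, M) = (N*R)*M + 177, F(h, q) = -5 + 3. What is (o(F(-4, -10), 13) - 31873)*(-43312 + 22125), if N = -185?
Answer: 569633682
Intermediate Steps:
F(h, q) = -2
o(R, M) = 177 - 185*M*R (o(R, M) = (-185*R)*M + 177 = -185*M*R + 177 = 177 - 185*M*R)
(o(F(-4, -10), 13) - 31873)*(-43312 + 22125) = ((177 - 185*13*(-2)) - 31873)*(-43312 + 22125) = ((177 + 4810) - 31873)*(-21187) = (4987 - 31873)*(-21187) = -26886*(-21187) = 569633682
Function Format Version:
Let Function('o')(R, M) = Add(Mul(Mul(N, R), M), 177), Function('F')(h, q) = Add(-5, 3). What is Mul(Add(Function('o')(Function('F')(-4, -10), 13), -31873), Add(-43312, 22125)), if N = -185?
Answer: 569633682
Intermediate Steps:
Function('F')(h, q) = -2
Function('o')(R, M) = Add(177, Mul(-185, M, R)) (Function('o')(R, M) = Add(Mul(Mul(-185, R), M), 177) = Add(Mul(-185, M, R), 177) = Add(177, Mul(-185, M, R)))
Mul(Add(Function('o')(Function('F')(-4, -10), 13), -31873), Add(-43312, 22125)) = Mul(Add(Add(177, Mul(-185, 13, -2)), -31873), Add(-43312, 22125)) = Mul(Add(Add(177, 4810), -31873), -21187) = Mul(Add(4987, -31873), -21187) = Mul(-26886, -21187) = 569633682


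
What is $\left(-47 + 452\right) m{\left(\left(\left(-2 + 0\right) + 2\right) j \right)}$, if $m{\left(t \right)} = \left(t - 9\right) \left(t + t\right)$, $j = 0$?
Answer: $0$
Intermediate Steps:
$m{\left(t \right)} = 2 t \left(-9 + t\right)$ ($m{\left(t \right)} = \left(-9 + t\right) 2 t = 2 t \left(-9 + t\right)$)
$\left(-47 + 452\right) m{\left(\left(\left(-2 + 0\right) + 2\right) j \right)} = \left(-47 + 452\right) 2 \left(\left(-2 + 0\right) + 2\right) 0 \left(-9 + \left(\left(-2 + 0\right) + 2\right) 0\right) = 405 \cdot 2 \left(-2 + 2\right) 0 \left(-9 + \left(-2 + 2\right) 0\right) = 405 \cdot 2 \cdot 0 \cdot 0 \left(-9 + 0 \cdot 0\right) = 405 \cdot 2 \cdot 0 \left(-9 + 0\right) = 405 \cdot 2 \cdot 0 \left(-9\right) = 405 \cdot 0 = 0$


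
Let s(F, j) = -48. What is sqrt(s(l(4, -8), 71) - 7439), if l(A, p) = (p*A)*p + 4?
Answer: I*sqrt(7487) ≈ 86.527*I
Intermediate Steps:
l(A, p) = 4 + A*p**2 (l(A, p) = (A*p)*p + 4 = A*p**2 + 4 = 4 + A*p**2)
sqrt(s(l(4, -8), 71) - 7439) = sqrt(-48 - 7439) = sqrt(-7487) = I*sqrt(7487)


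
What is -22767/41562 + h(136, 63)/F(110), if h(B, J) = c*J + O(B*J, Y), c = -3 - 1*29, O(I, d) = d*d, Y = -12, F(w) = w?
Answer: -13384739/761970 ≈ -17.566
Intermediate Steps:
O(I, d) = d**2
c = -32 (c = -3 - 29 = -32)
h(B, J) = 144 - 32*J (h(B, J) = -32*J + (-12)**2 = -32*J + 144 = 144 - 32*J)
-22767/41562 + h(136, 63)/F(110) = -22767/41562 + (144 - 32*63)/110 = -22767*1/41562 + (144 - 2016)*(1/110) = -7589/13854 - 1872*1/110 = -7589/13854 - 936/55 = -13384739/761970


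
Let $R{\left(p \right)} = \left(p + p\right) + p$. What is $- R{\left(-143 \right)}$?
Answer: $429$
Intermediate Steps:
$R{\left(p \right)} = 3 p$ ($R{\left(p \right)} = 2 p + p = 3 p$)
$- R{\left(-143 \right)} = - 3 \left(-143\right) = \left(-1\right) \left(-429\right) = 429$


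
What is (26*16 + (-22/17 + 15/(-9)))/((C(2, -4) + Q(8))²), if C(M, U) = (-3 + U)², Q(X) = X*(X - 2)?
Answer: 21065/479859 ≈ 0.043898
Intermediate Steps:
Q(X) = X*(-2 + X)
(26*16 + (-22/17 + 15/(-9)))/((C(2, -4) + Q(8))²) = (26*16 + (-22/17 + 15/(-9)))/(((-3 - 4)² + 8*(-2 + 8))²) = (416 + (-22*1/17 + 15*(-⅑)))/(((-7)² + 8*6)²) = (416 + (-22/17 - 5/3))/((49 + 48)²) = (416 - 151/51)/(97²) = (21065/51)/9409 = (21065/51)*(1/9409) = 21065/479859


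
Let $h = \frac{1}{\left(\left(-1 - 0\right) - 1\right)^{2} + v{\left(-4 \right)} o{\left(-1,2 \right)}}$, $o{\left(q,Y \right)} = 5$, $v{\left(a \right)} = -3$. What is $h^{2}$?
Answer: $\frac{1}{121} \approx 0.0082645$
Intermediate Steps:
$h = - \frac{1}{11}$ ($h = \frac{1}{\left(\left(-1 - 0\right) - 1\right)^{2} - 15} = \frac{1}{\left(\left(-1 + 0\right) - 1\right)^{2} - 15} = \frac{1}{\left(-1 - 1\right)^{2} - 15} = \frac{1}{\left(-2\right)^{2} - 15} = \frac{1}{4 - 15} = \frac{1}{-11} = - \frac{1}{11} \approx -0.090909$)
$h^{2} = \left(- \frac{1}{11}\right)^{2} = \frac{1}{121}$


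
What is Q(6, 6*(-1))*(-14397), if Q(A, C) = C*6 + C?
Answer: 604674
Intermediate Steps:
Q(A, C) = 7*C (Q(A, C) = 6*C + C = 7*C)
Q(6, 6*(-1))*(-14397) = (7*(6*(-1)))*(-14397) = (7*(-6))*(-14397) = -42*(-14397) = 604674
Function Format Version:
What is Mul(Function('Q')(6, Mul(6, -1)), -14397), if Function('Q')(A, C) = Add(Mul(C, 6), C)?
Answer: 604674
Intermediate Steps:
Function('Q')(A, C) = Mul(7, C) (Function('Q')(A, C) = Add(Mul(6, C), C) = Mul(7, C))
Mul(Function('Q')(6, Mul(6, -1)), -14397) = Mul(Mul(7, Mul(6, -1)), -14397) = Mul(Mul(7, -6), -14397) = Mul(-42, -14397) = 604674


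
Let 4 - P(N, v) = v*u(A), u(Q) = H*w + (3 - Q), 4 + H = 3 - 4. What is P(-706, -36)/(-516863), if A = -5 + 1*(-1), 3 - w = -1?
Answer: 392/516863 ≈ 0.00075842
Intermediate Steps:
w = 4 (w = 3 - 1*(-1) = 3 + 1 = 4)
H = -5 (H = -4 + (3 - 4) = -4 - 1 = -5)
A = -6 (A = -5 - 1 = -6)
u(Q) = -17 - Q (u(Q) = -5*4 + (3 - Q) = -20 + (3 - Q) = -17 - Q)
P(N, v) = 4 + 11*v (P(N, v) = 4 - v*(-17 - 1*(-6)) = 4 - v*(-17 + 6) = 4 - v*(-11) = 4 - (-11)*v = 4 + 11*v)
P(-706, -36)/(-516863) = (4 + 11*(-36))/(-516863) = (4 - 396)*(-1/516863) = -392*(-1/516863) = 392/516863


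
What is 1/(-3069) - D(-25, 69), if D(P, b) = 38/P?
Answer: 116597/76725 ≈ 1.5197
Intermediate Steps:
1/(-3069) - D(-25, 69) = 1/(-3069) - 38/(-25) = -1/3069 - 38*(-1)/25 = -1/3069 - 1*(-38/25) = -1/3069 + 38/25 = 116597/76725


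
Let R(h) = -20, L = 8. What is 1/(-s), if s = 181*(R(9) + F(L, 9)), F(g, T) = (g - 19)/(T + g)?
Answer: 17/63531 ≈ 0.00026759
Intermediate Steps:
F(g, T) = (-19 + g)/(T + g)
s = -63531/17 (s = 181*(-20 + (-19 + 8)/(9 + 8)) = 181*(-20 - 11/17) = 181*(-351/17) = -63531/17 ≈ -3737.1)
1/(-s) = 1/(-1*(-63531/17)) = 1/(63531/17) = 17/63531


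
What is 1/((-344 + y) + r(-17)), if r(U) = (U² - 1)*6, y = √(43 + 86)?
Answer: 1384/1915327 - √129/1915327 ≈ 0.00071666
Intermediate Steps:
y = √129 ≈ 11.358
r(U) = -6 + 6*U² (r(U) = (-1 + U²)*6 = -6 + 6*U²)
1/((-344 + y) + r(-17)) = 1/((-344 + √129) + (-6 + 6*(-17)²)) = 1/((-344 + √129) + (-6 + 6*289)) = 1/((-344 + √129) + (-6 + 1734)) = 1/((-344 + √129) + 1728) = 1/(1384 + √129)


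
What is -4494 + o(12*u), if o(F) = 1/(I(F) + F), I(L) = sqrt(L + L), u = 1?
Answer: -44939/10 - sqrt(6)/60 ≈ -4493.9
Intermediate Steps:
I(L) = sqrt(2)*sqrt(L) (I(L) = sqrt(2*L) = sqrt(2)*sqrt(L))
o(F) = 1/(F + sqrt(2)*sqrt(F)) (o(F) = 1/(sqrt(2)*sqrt(F) + F) = 1/(F + sqrt(2)*sqrt(F)))
-4494 + o(12*u) = -4494 + 1/(12*1 + sqrt(2)*sqrt(12*1)) = -4494 + 1/(12 + sqrt(2)*sqrt(12)) = -4494 + 1/(12 + sqrt(2)*(2*sqrt(3))) = -4494 + 1/(12 + 2*sqrt(6))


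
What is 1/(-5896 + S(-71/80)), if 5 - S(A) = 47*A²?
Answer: -6400/37939327 ≈ -0.00016869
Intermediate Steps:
S(A) = 5 - 47*A²
1/(-5896 + S(-71/80)) = 1/(-5896 + (5 - 47*(-71/80)²)) = 1/(-5896 + (5 - 47*5041/6400)) = 1/(-5896 + (5 - 236927/6400)) = 1/(-5896 - 204927/6400) = 1/(-37939327/6400) = -6400/37939327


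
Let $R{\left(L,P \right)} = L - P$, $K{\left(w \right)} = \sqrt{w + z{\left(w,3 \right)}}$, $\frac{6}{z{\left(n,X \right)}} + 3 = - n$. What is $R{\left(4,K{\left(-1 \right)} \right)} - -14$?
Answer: $18 - 2 i \approx 18.0 - 2.0 i$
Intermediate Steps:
$z{\left(n,X \right)} = \frac{6}{-3 - n}$
$K{\left(w \right)} = \sqrt{w - \frac{6}{3 + w}}$
$R{\left(4,K{\left(-1 \right)} \right)} - -14 = \left(4 - \sqrt{\frac{-6 - \left(3 - 1\right)}{3 - 1}}\right) - -14 = \left(4 - \sqrt{\frac{-6 - 2}{2}}\right) + 14 = \left(4 - \sqrt{\frac{1}{2} \left(-8\right)}\right) + 14 = \left(4 - \sqrt{-4}\right) + 14 = \left(4 - 2 i\right) + 14 = 18 - 2 i$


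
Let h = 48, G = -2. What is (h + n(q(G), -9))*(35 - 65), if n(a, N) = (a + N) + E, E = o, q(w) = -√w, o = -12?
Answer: -810 + 30*I*√2 ≈ -810.0 + 42.426*I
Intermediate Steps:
E = -12
n(a, N) = -12 + N + a (n(a, N) = (a + N) - 12 = (N + a) - 12 = -12 + N + a)
(h + n(q(G), -9))*(35 - 65) = (48 + (-12 - 9 - √(-2)))*(35 - 65) = (48 + (-12 - 9 - I*√2))*(-30) = (48 + (-21 - I*√2))*(-30) = (27 - I*√2)*(-30) = -810 + 30*I*√2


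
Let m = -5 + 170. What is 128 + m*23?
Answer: 3923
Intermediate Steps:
m = 165
128 + m*23 = 128 + 165*23 = 128 + 3795 = 3923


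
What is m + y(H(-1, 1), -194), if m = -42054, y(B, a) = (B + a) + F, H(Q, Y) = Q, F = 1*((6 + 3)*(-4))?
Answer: -42285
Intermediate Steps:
F = -36 (F = 1*(9*(-4)) = 1*(-36) = -36)
y(B, a) = -36 + B + a (y(B, a) = (B + a) - 36 = -36 + B + a)
m + y(H(-1, 1), -194) = -42054 + (-36 - 1 - 194) = -42054 - 231 = -42285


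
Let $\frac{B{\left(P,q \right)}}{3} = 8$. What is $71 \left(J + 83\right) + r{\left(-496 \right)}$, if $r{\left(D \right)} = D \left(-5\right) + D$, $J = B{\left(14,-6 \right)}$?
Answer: $9581$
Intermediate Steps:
$B{\left(P,q \right)} = 24$ ($B{\left(P,q \right)} = 3 \cdot 8 = 24$)
$J = 24$
$r{\left(D \right)} = - 4 D$ ($r{\left(D \right)} = - 5 D + D = - 4 D$)
$71 \left(J + 83\right) + r{\left(-496 \right)} = 71 \left(24 + 83\right) - -1984 = 71 \cdot 107 + 1984 = 7597 + 1984 = 9581$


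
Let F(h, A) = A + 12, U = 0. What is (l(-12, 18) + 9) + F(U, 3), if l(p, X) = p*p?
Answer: 168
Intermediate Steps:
F(h, A) = 12 + A
l(p, X) = p²
(l(-12, 18) + 9) + F(U, 3) = ((-12)² + 9) + (12 + 3) = (144 + 9) + 15 = 153 + 15 = 168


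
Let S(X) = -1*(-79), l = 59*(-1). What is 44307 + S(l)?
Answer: 44386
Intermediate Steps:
l = -59
S(X) = 79
44307 + S(l) = 44307 + 79 = 44386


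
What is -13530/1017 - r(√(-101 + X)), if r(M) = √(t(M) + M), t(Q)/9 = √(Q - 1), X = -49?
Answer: -4510/339 - √(9*√(-1 + 5*I*√6) + 5*I*√6) ≈ -18.906 - 3.1634*I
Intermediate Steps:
t(Q) = 9*√(-1 + Q) (t(Q) = 9*√(Q - 1) = 9*√(-1 + Q))
r(M) = √(M + 9*√(-1 + M)) (r(M) = √(9*√(-1 + M) + M) = √(M + 9*√(-1 + M)))
-13530/1017 - r(√(-101 + X)) = -13530/1017 - √(√(-101 - 49) + 9*√(-1 + √(-101 - 49))) = -13530*1/1017 - √(√(-150) + 9*√(-1 + √(-150))) = -4510/339 - √(5*I*√6 + 9*√(-1 + 5*I*√6)) = -4510/339 - √(9*√(-1 + 5*I*√6) + 5*I*√6)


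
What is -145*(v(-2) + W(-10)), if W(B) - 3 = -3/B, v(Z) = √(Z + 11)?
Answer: -1827/2 ≈ -913.50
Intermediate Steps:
v(Z) = √(11 + Z)
W(B) = 3 - 3/B
-145*(v(-2) + W(-10)) = -145*(√(11 - 2) + (3 - 3/(-10))) = -145*(√9 + (3 - 3*(-⅒))) = -145*(3 + (3 + 3/10)) = -145*(3 + 33/10) = -145*63/10 = -1827/2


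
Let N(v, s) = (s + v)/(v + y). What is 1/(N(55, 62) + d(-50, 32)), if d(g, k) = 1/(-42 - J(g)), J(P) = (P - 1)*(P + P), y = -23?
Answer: 82272/300791 ≈ 0.27352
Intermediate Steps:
N(v, s) = (s + v)/(-23 + v) (N(v, s) = (s + v)/(v - 23) = (s + v)/(-23 + v))
J(P) = 2*P*(-1 + P) (J(P) = (-1 + P)*(2*P) = 2*P*(-1 + P))
d(g, k) = 1/(-42 - 2*g*(-1 + g))
1/(N(55, 62) + d(-50, 32)) = 1/((62 + 55)/(-23 + 55) - 1/(42 + 2*(-50)*(-1 - 50))) = 1/(117/32 - 1/(42 + 2*(-50)*(-51))) = 1/((1/32)*117 - 1/(42 + 5100)) = 1/(117/32 - 1/5142) = 1/(300791/82272) = 82272/300791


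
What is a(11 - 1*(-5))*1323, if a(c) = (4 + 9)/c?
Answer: 17199/16 ≈ 1074.9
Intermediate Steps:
a(c) = 13/c
a(11 - 1*(-5))*1323 = (13/(11 - 1*(-5)))*1323 = (13/(11 + 5))*1323 = (13/16)*1323 = 17199/16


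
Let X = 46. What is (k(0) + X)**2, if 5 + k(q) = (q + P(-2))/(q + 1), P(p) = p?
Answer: 1521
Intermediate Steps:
k(q) = -5 + (-2 + q)/(1 + q) (k(q) = -5 + (q - 2)/(q + 1) = -5 + (-2 + q)/(1 + q))
(k(0) + X)**2 = ((-7 - 4*0)/(1 + 0) + 46)**2 = ((-7 + 0)/1 + 46)**2 = (1*(-7) + 46)**2 = (-7 + 46)**2 = 39**2 = 1521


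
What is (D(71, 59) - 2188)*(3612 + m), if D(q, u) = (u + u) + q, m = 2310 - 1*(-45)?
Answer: -11928033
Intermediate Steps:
m = 2355 (m = 2310 + 45 = 2355)
D(q, u) = q + 2*u (D(q, u) = 2*u + q = q + 2*u)
(D(71, 59) - 2188)*(3612 + m) = ((71 + 2*59) - 2188)*(3612 + 2355) = ((71 + 118) - 2188)*5967 = (189 - 2188)*5967 = -1999*5967 = -11928033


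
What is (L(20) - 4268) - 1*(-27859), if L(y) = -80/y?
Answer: 23587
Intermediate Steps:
(L(20) - 4268) - 1*(-27859) = (-80/20 - 4268) - 1*(-27859) = (-80*1/20 - 4268) + 27859 = (-4 - 4268) + 27859 = -4272 + 27859 = 23587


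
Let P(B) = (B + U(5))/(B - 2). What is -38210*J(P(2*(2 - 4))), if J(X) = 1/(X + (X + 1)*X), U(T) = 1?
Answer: -30568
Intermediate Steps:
P(B) = (1 + B)/(-2 + B) (P(B) = (B + 1)/(B - 2) = (1 + B)/(-2 + B))
J(X) = 1/(X + X*(1 + X)) (J(X) = 1/(X + (1 + X)*X) = 1/(X + X*(1 + X)))
-38210*J(P(2*(2 - 4))) = -38210/(((1 + 2*(2 - 4))/(-2 + 2*(2 - 4)))*(2 + (1 + 2*(2 - 4))/(-2 + 2*(2 - 4)))) = -38210/(((1 + 2*(-2))/(-2 + 2*(-2)))*(2 + (1 + 2*(-2))/(-2 + 2*(-2)))) = -38210/(((1 - 4)/(-2 - 4))*(2 + (1 - 4)/(-2 - 4))) = -38210/((-3/(-6))*(2 - 3/(-6))) = -38210/(((-⅙*(-3)))*(2 - ⅙*(-3))) = -38210/(½*(2 + ½)) = -76420/5/2 = -76420*2/5 = -38210*⅘ = -30568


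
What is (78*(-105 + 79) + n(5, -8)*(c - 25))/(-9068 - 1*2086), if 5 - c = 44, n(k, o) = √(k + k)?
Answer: 2/11 + 32*√10/5577 ≈ 0.19996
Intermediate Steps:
n(k, o) = √2*√k (n(k, o) = √(2*k) = √2*√k)
c = -39 (c = 5 - 1*44 = 5 - 44 = -39)
(78*(-105 + 79) + n(5, -8)*(c - 25))/(-9068 - 1*2086) = (78*(-105 + 79) + (√2*√5)*(-39 - 25))/(-9068 - 1*2086) = (78*(-26) + √10*(-64))/(-9068 - 2086) = (-2028 - 64*√10)/(-11154) = (-2028 - 64*√10)*(-1/11154) = 2/11 + 32*√10/5577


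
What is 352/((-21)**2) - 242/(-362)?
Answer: 117073/79821 ≈ 1.4667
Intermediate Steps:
352/((-21)**2) - 242/(-362) = 352/441 - 242*(-1/362) = 352*(1/441) + 121/181 = 352/441 + 121/181 = 117073/79821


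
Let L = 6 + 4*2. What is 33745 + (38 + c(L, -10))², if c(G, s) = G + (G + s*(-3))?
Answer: 42961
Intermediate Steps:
L = 14 (L = 6 + 8 = 14)
c(G, s) = -3*s + 2*G (c(G, s) = G + (G - 3*s) = -3*s + 2*G)
33745 + (38 + c(L, -10))² = 33745 + (38 + (-3*(-10) + 2*14))² = 33745 + (38 + (30 + 28))² = 33745 + (38 + 58)² = 33745 + 96² = 33745 + 9216 = 42961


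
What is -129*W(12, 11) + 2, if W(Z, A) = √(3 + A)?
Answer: 2 - 129*√14 ≈ -480.67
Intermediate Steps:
-129*W(12, 11) + 2 = -129*√(3 + 11) + 2 = -129*√14 + 2 = 2 - 129*√14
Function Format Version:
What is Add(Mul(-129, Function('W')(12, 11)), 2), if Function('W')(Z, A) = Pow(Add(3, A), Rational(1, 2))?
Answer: Add(2, Mul(-129, Pow(14, Rational(1, 2)))) ≈ -480.67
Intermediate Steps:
Add(Mul(-129, Function('W')(12, 11)), 2) = Add(Mul(-129, Pow(Add(3, 11), Rational(1, 2))), 2) = Add(Mul(-129, Pow(14, Rational(1, 2))), 2) = Add(2, Mul(-129, Pow(14, Rational(1, 2))))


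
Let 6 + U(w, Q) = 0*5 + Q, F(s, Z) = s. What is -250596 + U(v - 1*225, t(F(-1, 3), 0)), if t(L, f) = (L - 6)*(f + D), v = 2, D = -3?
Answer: -250581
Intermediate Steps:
t(L, f) = (-6 + L)*(-3 + f) (t(L, f) = (L - 6)*(f - 3) = (-6 + L)*(-3 + f))
U(w, Q) = -6 + Q (U(w, Q) = -6 + (0*5 + Q) = -6 + (0 + Q) = -6 + Q)
-250596 + U(v - 1*225, t(F(-1, 3), 0)) = -250596 + (-6 + (18 - 6*0 - 3*(-1) - 1*0)) = -250596 + (-6 + (18 + 0 + 3 + 0)) = -250596 + (-6 + 21) = -250596 + 15 = -250581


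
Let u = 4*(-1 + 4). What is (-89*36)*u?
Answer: -38448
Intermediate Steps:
u = 12 (u = 4*3 = 12)
(-89*36)*u = -89*36*12 = -3204*12 = -38448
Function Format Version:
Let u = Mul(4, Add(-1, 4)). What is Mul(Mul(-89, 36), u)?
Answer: -38448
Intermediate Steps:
u = 12 (u = Mul(4, 3) = 12)
Mul(Mul(-89, 36), u) = Mul(Mul(-89, 36), 12) = Mul(-3204, 12) = -38448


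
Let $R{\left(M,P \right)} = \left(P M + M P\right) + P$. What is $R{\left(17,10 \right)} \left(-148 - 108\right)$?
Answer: $-89600$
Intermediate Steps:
$R{\left(M,P \right)} = P + 2 M P$ ($R{\left(M,P \right)} = \left(M P + M P\right) + P = 2 M P + P = P + 2 M P$)
$R{\left(17,10 \right)} \left(-148 - 108\right) = 10 \left(1 + 2 \cdot 17\right) \left(-148 - 108\right) = 10 \left(1 + 34\right) \left(-256\right) = 10 \cdot 35 \left(-256\right) = 350 \left(-256\right) = -89600$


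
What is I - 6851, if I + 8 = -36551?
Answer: -43410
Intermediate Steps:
I = -36559 (I = -8 - 36551 = -36559)
I - 6851 = -36559 - 6851 = -43410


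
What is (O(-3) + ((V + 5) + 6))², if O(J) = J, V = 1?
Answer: 81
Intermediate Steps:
(O(-3) + ((V + 5) + 6))² = (-3 + ((1 + 5) + 6))² = (-3 + (6 + 6))² = (-3 + 12)² = 9² = 81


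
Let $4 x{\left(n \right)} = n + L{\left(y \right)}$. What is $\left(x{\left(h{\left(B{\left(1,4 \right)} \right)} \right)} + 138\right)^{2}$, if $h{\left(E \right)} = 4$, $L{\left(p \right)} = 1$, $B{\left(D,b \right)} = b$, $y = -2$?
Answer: $\frac{310249}{16} \approx 19391.0$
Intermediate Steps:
$x{\left(n \right)} = \frac{1}{4} + \frac{n}{4}$ ($x{\left(n \right)} = \frac{n + 1}{4} = \frac{1 + n}{4} = \frac{1}{4} + \frac{n}{4}$)
$\left(x{\left(h{\left(B{\left(1,4 \right)} \right)} \right)} + 138\right)^{2} = \left(\left(\frac{1}{4} + \frac{1}{4} \cdot 4\right) + 138\right)^{2} = \left(\left(\frac{1}{4} + 1\right) + 138\right)^{2} = \left(\frac{5}{4} + 138\right)^{2} = \left(\frac{557}{4}\right)^{2} = \frac{310249}{16}$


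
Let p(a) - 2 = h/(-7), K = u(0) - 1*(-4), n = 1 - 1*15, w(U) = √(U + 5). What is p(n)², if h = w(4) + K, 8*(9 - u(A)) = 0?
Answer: 4/49 ≈ 0.081633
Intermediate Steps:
u(A) = 9 (u(A) = 9 - ⅛*0 = 9 + 0 = 9)
w(U) = √(5 + U)
n = -14 (n = 1 - 15 = -14)
K = 13 (K = 9 - 1*(-4) = 9 + 4 = 13)
h = 16 (h = √(5 + 4) + 13 = √9 + 13 = 3 + 13 = 16)
p(a) = -2/7 (p(a) = 2 + 16/(-7) = 2 + 16*(-⅐) = 2 - 16/7 = -2/7)
p(n)² = (-2/7)² = 4/49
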